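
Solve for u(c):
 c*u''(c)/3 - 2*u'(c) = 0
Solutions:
 u(c) = C1 + C2*c^7


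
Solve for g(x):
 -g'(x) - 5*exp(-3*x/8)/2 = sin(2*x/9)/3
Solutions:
 g(x) = C1 + 3*cos(2*x/9)/2 + 20*exp(-3*x/8)/3


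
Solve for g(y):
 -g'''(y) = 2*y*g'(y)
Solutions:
 g(y) = C1 + Integral(C2*airyai(-2^(1/3)*y) + C3*airybi(-2^(1/3)*y), y)


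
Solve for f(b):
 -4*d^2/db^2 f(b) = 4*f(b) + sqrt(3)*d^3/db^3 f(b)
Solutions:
 f(b) = C1*exp(b*(-8*sqrt(3) + 8*2^(2/3)/(sqrt(435) + 113*sqrt(3)/9)^(1/3) + 3*2^(1/3)*(sqrt(435) + 113*sqrt(3)/9)^(1/3))/18)*sin(sqrt(3)*b*(-3*(2*sqrt(435) + 226*sqrt(3)/9)^(1/3) + 16/(2*sqrt(435) + 226*sqrt(3)/9)^(1/3))/18) + C2*exp(b*(-8*sqrt(3) + 8*2^(2/3)/(sqrt(435) + 113*sqrt(3)/9)^(1/3) + 3*2^(1/3)*(sqrt(435) + 113*sqrt(3)/9)^(1/3))/18)*cos(sqrt(3)*b*(-3*(2*sqrt(435) + 226*sqrt(3)/9)^(1/3) + 16/(2*sqrt(435) + 226*sqrt(3)/9)^(1/3))/18) + C3*exp(-b*(8*2^(2/3)/(sqrt(435) + 113*sqrt(3)/9)^(1/3) + 4*sqrt(3) + 3*2^(1/3)*(sqrt(435) + 113*sqrt(3)/9)^(1/3))/9)


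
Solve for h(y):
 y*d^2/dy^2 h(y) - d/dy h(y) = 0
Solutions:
 h(y) = C1 + C2*y^2


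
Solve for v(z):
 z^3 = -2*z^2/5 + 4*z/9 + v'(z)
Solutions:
 v(z) = C1 + z^4/4 + 2*z^3/15 - 2*z^2/9


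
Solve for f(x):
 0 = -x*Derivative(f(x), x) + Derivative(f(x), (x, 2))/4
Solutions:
 f(x) = C1 + C2*erfi(sqrt(2)*x)


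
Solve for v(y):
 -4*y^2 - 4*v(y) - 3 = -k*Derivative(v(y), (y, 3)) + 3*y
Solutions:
 v(y) = C1*exp(2^(2/3)*y*(1/k)^(1/3)) + C2*exp(2^(2/3)*y*(-1 + sqrt(3)*I)*(1/k)^(1/3)/2) + C3*exp(-2^(2/3)*y*(1 + sqrt(3)*I)*(1/k)^(1/3)/2) - y^2 - 3*y/4 - 3/4


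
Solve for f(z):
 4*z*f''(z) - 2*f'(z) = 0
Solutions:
 f(z) = C1 + C2*z^(3/2)


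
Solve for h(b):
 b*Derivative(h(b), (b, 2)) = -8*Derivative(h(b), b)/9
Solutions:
 h(b) = C1 + C2*b^(1/9)


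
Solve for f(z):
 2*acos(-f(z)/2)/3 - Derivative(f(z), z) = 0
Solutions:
 Integral(1/acos(-_y/2), (_y, f(z))) = C1 + 2*z/3


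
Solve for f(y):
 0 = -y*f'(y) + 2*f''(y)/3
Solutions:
 f(y) = C1 + C2*erfi(sqrt(3)*y/2)


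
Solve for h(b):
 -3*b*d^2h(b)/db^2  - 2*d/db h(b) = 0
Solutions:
 h(b) = C1 + C2*b^(1/3)


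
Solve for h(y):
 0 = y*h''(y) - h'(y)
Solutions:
 h(y) = C1 + C2*y^2


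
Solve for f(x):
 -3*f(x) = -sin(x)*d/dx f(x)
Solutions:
 f(x) = C1*(cos(x) - 1)^(3/2)/(cos(x) + 1)^(3/2)


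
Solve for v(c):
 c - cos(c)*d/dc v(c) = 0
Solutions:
 v(c) = C1 + Integral(c/cos(c), c)


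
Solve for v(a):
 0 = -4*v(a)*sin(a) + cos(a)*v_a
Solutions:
 v(a) = C1/cos(a)^4


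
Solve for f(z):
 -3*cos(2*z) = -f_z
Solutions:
 f(z) = C1 + 3*sin(2*z)/2


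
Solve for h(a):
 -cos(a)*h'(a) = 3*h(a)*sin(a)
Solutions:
 h(a) = C1*cos(a)^3


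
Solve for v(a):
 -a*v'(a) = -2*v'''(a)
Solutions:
 v(a) = C1 + Integral(C2*airyai(2^(2/3)*a/2) + C3*airybi(2^(2/3)*a/2), a)


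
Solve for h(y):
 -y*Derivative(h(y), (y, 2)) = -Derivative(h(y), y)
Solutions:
 h(y) = C1 + C2*y^2


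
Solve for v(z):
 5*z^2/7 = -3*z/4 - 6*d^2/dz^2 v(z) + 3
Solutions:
 v(z) = C1 + C2*z - 5*z^4/504 - z^3/48 + z^2/4


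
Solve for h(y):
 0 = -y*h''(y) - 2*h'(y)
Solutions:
 h(y) = C1 + C2/y


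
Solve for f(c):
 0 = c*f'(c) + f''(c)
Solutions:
 f(c) = C1 + C2*erf(sqrt(2)*c/2)


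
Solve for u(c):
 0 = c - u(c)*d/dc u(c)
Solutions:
 u(c) = -sqrt(C1 + c^2)
 u(c) = sqrt(C1 + c^2)


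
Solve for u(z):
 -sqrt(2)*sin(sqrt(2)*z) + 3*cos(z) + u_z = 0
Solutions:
 u(z) = C1 - 3*sin(z) - cos(sqrt(2)*z)


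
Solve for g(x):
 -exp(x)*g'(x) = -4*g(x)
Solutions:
 g(x) = C1*exp(-4*exp(-x))


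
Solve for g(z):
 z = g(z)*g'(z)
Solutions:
 g(z) = -sqrt(C1 + z^2)
 g(z) = sqrt(C1 + z^2)


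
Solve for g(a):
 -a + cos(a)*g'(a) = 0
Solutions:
 g(a) = C1 + Integral(a/cos(a), a)


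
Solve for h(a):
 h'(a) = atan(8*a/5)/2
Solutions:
 h(a) = C1 + a*atan(8*a/5)/2 - 5*log(64*a^2 + 25)/32


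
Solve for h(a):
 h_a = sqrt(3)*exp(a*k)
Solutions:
 h(a) = C1 + sqrt(3)*exp(a*k)/k


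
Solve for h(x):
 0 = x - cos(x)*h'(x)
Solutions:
 h(x) = C1 + Integral(x/cos(x), x)


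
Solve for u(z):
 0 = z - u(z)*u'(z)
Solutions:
 u(z) = -sqrt(C1 + z^2)
 u(z) = sqrt(C1 + z^2)


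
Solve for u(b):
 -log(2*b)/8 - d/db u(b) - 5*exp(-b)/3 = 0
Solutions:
 u(b) = C1 - b*log(b)/8 + b*(1 - log(2))/8 + 5*exp(-b)/3


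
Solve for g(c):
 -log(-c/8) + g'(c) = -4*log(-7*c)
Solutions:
 g(c) = C1 - 3*c*log(-c) + c*(3 - log(19208))


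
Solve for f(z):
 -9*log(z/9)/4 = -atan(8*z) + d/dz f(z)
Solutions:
 f(z) = C1 - 9*z*log(z)/4 + z*atan(8*z) + 9*z/4 + 9*z*log(3)/2 - log(64*z^2 + 1)/16


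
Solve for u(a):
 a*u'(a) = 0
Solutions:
 u(a) = C1


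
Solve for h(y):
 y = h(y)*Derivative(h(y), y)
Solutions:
 h(y) = -sqrt(C1 + y^2)
 h(y) = sqrt(C1 + y^2)


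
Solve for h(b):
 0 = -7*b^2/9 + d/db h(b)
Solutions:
 h(b) = C1 + 7*b^3/27


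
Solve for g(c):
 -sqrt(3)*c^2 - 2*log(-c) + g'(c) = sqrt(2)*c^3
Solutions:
 g(c) = C1 + sqrt(2)*c^4/4 + sqrt(3)*c^3/3 + 2*c*log(-c) - 2*c


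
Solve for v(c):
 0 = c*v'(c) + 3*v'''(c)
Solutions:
 v(c) = C1 + Integral(C2*airyai(-3^(2/3)*c/3) + C3*airybi(-3^(2/3)*c/3), c)


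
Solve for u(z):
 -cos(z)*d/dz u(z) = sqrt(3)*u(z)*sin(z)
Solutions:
 u(z) = C1*cos(z)^(sqrt(3))


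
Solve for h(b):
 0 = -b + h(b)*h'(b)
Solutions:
 h(b) = -sqrt(C1 + b^2)
 h(b) = sqrt(C1 + b^2)


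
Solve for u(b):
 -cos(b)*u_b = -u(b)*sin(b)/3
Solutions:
 u(b) = C1/cos(b)^(1/3)


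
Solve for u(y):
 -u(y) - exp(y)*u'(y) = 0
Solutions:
 u(y) = C1*exp(exp(-y))


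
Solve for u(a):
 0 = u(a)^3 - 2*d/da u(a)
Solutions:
 u(a) = -sqrt(-1/(C1 + a))
 u(a) = sqrt(-1/(C1 + a))


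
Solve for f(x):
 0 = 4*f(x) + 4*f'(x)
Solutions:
 f(x) = C1*exp(-x)


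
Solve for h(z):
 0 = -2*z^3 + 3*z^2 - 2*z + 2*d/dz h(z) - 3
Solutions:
 h(z) = C1 + z^4/4 - z^3/2 + z^2/2 + 3*z/2


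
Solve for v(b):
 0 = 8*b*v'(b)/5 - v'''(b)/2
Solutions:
 v(b) = C1 + Integral(C2*airyai(2*2^(1/3)*5^(2/3)*b/5) + C3*airybi(2*2^(1/3)*5^(2/3)*b/5), b)


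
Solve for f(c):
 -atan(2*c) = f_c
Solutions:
 f(c) = C1 - c*atan(2*c) + log(4*c^2 + 1)/4


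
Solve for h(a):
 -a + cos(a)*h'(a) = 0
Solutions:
 h(a) = C1 + Integral(a/cos(a), a)


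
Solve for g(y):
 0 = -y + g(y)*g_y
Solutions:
 g(y) = -sqrt(C1 + y^2)
 g(y) = sqrt(C1 + y^2)


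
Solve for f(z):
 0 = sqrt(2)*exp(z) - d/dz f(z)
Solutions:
 f(z) = C1 + sqrt(2)*exp(z)


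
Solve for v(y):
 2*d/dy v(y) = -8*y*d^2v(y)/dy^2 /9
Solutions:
 v(y) = C1 + C2/y^(5/4)


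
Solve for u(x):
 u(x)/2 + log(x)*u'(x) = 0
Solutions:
 u(x) = C1*exp(-li(x)/2)


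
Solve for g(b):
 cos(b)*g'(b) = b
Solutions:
 g(b) = C1 + Integral(b/cos(b), b)


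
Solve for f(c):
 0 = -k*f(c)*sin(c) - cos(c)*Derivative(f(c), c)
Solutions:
 f(c) = C1*exp(k*log(cos(c)))


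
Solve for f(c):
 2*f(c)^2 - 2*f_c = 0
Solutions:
 f(c) = -1/(C1 + c)


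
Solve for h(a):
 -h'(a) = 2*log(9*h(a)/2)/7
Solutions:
 -7*Integral(1/(-log(_y) - 2*log(3) + log(2)), (_y, h(a)))/2 = C1 - a


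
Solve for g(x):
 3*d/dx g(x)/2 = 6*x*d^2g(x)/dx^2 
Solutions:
 g(x) = C1 + C2*x^(5/4)


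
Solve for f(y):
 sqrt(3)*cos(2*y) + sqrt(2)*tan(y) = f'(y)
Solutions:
 f(y) = C1 - sqrt(2)*log(cos(y)) + sqrt(3)*sin(2*y)/2


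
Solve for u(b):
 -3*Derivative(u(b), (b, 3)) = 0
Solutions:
 u(b) = C1 + C2*b + C3*b^2


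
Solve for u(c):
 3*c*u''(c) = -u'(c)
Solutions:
 u(c) = C1 + C2*c^(2/3)


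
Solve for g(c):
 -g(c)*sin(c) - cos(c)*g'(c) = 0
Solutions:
 g(c) = C1*cos(c)


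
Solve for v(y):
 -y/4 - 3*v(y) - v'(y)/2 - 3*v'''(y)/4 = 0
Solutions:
 v(y) = C1*exp(-2^(1/3)*y*(-(27 + sqrt(731))^(1/3) + 2^(1/3)/(27 + sqrt(731))^(1/3))/6)*sin(2^(1/3)*sqrt(3)*y*(2^(1/3)/(27 + sqrt(731))^(1/3) + (27 + sqrt(731))^(1/3))/6) + C2*exp(-2^(1/3)*y*(-(27 + sqrt(731))^(1/3) + 2^(1/3)/(27 + sqrt(731))^(1/3))/6)*cos(2^(1/3)*sqrt(3)*y*(2^(1/3)/(27 + sqrt(731))^(1/3) + (27 + sqrt(731))^(1/3))/6) + C3*exp(2^(1/3)*y*(-(27 + sqrt(731))^(1/3) + 2^(1/3)/(27 + sqrt(731))^(1/3))/3) - y/12 + 1/72


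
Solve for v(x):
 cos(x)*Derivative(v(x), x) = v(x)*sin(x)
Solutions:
 v(x) = C1/cos(x)


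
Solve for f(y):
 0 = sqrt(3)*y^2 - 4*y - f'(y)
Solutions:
 f(y) = C1 + sqrt(3)*y^3/3 - 2*y^2


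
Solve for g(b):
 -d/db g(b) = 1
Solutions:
 g(b) = C1 - b


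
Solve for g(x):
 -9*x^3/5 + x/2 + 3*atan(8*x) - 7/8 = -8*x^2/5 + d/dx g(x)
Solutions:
 g(x) = C1 - 9*x^4/20 + 8*x^3/15 + x^2/4 + 3*x*atan(8*x) - 7*x/8 - 3*log(64*x^2 + 1)/16


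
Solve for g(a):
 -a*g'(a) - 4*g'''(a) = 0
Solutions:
 g(a) = C1 + Integral(C2*airyai(-2^(1/3)*a/2) + C3*airybi(-2^(1/3)*a/2), a)


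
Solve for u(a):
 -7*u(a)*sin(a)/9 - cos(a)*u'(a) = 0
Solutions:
 u(a) = C1*cos(a)^(7/9)


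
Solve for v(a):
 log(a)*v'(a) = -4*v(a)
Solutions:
 v(a) = C1*exp(-4*li(a))


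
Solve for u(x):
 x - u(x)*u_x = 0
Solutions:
 u(x) = -sqrt(C1 + x^2)
 u(x) = sqrt(C1 + x^2)


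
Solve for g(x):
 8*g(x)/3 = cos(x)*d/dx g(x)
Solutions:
 g(x) = C1*(sin(x) + 1)^(4/3)/(sin(x) - 1)^(4/3)


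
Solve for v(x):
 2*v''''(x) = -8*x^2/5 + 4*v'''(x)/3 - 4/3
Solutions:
 v(x) = C1 + C2*x + C3*x^2 + C4*exp(2*x/3) + x^5/50 + 3*x^4/20 + 16*x^3/15


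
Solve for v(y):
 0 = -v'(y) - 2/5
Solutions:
 v(y) = C1 - 2*y/5


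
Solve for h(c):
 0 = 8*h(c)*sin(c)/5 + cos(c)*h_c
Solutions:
 h(c) = C1*cos(c)^(8/5)


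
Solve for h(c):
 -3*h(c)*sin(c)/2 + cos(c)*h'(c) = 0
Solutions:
 h(c) = C1/cos(c)^(3/2)


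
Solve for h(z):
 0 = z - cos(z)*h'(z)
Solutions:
 h(z) = C1 + Integral(z/cos(z), z)


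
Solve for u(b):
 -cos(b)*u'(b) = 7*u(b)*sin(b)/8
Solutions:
 u(b) = C1*cos(b)^(7/8)


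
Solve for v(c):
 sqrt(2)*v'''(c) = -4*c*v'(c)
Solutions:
 v(c) = C1 + Integral(C2*airyai(-sqrt(2)*c) + C3*airybi(-sqrt(2)*c), c)


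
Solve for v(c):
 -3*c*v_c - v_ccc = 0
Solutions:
 v(c) = C1 + Integral(C2*airyai(-3^(1/3)*c) + C3*airybi(-3^(1/3)*c), c)


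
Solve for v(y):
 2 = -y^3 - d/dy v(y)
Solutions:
 v(y) = C1 - y^4/4 - 2*y


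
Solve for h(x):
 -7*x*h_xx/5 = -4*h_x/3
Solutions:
 h(x) = C1 + C2*x^(41/21)


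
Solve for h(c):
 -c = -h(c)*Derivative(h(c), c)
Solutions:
 h(c) = -sqrt(C1 + c^2)
 h(c) = sqrt(C1 + c^2)


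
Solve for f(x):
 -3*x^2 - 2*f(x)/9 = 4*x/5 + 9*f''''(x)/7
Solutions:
 f(x) = -27*x^2/2 - 18*x/5 + (C1*sin(2^(3/4)*7^(1/4)*x/6) + C2*cos(2^(3/4)*7^(1/4)*x/6))*exp(-2^(3/4)*7^(1/4)*x/6) + (C3*sin(2^(3/4)*7^(1/4)*x/6) + C4*cos(2^(3/4)*7^(1/4)*x/6))*exp(2^(3/4)*7^(1/4)*x/6)


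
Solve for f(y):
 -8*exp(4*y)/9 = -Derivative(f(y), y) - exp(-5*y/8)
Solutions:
 f(y) = C1 + 2*exp(4*y)/9 + 8*exp(-5*y/8)/5


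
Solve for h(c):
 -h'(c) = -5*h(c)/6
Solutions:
 h(c) = C1*exp(5*c/6)


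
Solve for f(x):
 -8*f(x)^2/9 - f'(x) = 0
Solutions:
 f(x) = 9/(C1 + 8*x)


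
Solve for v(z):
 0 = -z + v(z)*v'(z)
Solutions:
 v(z) = -sqrt(C1 + z^2)
 v(z) = sqrt(C1 + z^2)


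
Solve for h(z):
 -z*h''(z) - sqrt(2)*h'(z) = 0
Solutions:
 h(z) = C1 + C2*z^(1 - sqrt(2))


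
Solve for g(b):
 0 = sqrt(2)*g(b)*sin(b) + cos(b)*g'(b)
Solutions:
 g(b) = C1*cos(b)^(sqrt(2))


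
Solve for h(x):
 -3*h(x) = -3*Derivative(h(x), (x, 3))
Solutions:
 h(x) = C3*exp(x) + (C1*sin(sqrt(3)*x/2) + C2*cos(sqrt(3)*x/2))*exp(-x/2)


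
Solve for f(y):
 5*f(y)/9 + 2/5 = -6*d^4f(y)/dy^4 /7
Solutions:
 f(y) = (C1*sin(210^(1/4)*y/6) + C2*cos(210^(1/4)*y/6))*exp(-210^(1/4)*y/6) + (C3*sin(210^(1/4)*y/6) + C4*cos(210^(1/4)*y/6))*exp(210^(1/4)*y/6) - 18/25


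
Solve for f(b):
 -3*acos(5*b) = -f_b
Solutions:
 f(b) = C1 + 3*b*acos(5*b) - 3*sqrt(1 - 25*b^2)/5


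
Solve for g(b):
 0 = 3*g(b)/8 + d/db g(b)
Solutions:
 g(b) = C1*exp(-3*b/8)


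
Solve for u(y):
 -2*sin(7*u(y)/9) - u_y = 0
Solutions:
 2*y + 9*log(cos(7*u(y)/9) - 1)/14 - 9*log(cos(7*u(y)/9) + 1)/14 = C1


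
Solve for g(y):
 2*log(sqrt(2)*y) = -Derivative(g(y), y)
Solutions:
 g(y) = C1 - 2*y*log(y) - y*log(2) + 2*y


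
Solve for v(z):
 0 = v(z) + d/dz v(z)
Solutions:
 v(z) = C1*exp(-z)


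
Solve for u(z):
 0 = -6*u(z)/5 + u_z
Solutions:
 u(z) = C1*exp(6*z/5)


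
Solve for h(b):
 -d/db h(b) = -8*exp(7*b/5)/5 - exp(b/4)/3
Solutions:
 h(b) = C1 + 8*exp(7*b/5)/7 + 4*exp(b/4)/3


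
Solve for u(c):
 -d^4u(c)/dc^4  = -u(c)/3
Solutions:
 u(c) = C1*exp(-3^(3/4)*c/3) + C2*exp(3^(3/4)*c/3) + C3*sin(3^(3/4)*c/3) + C4*cos(3^(3/4)*c/3)


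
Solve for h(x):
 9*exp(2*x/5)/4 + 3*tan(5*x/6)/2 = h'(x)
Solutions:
 h(x) = C1 + 45*exp(2*x/5)/8 - 9*log(cos(5*x/6))/5


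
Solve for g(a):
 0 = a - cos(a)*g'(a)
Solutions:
 g(a) = C1 + Integral(a/cos(a), a)


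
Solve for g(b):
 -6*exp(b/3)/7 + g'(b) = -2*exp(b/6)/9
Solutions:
 g(b) = C1 - 4*exp(b/6)/3 + 18*exp(b/3)/7


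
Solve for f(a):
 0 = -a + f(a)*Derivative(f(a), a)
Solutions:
 f(a) = -sqrt(C1 + a^2)
 f(a) = sqrt(C1 + a^2)


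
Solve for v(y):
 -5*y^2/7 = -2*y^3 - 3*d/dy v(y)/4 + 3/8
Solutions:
 v(y) = C1 - 2*y^4/3 + 20*y^3/63 + y/2


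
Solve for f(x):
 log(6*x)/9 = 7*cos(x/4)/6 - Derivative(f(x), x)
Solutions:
 f(x) = C1 - x*log(x)/9 - x*log(6)/9 + x/9 + 14*sin(x/4)/3


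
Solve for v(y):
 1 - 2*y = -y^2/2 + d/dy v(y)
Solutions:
 v(y) = C1 + y^3/6 - y^2 + y


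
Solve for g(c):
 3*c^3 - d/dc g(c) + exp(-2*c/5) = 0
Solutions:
 g(c) = C1 + 3*c^4/4 - 5*exp(-2*c/5)/2


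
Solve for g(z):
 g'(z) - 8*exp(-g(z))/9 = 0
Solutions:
 g(z) = log(C1 + 8*z/9)


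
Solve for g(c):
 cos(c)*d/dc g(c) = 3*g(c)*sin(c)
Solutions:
 g(c) = C1/cos(c)^3


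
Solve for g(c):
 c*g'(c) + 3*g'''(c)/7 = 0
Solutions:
 g(c) = C1 + Integral(C2*airyai(-3^(2/3)*7^(1/3)*c/3) + C3*airybi(-3^(2/3)*7^(1/3)*c/3), c)


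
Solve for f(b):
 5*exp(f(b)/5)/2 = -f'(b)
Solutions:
 f(b) = 5*log(1/(C1 + 5*b)) + 5*log(10)


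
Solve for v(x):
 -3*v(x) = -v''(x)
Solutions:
 v(x) = C1*exp(-sqrt(3)*x) + C2*exp(sqrt(3)*x)


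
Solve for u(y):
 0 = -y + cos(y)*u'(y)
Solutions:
 u(y) = C1 + Integral(y/cos(y), y)


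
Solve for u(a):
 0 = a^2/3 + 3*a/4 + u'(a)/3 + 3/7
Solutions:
 u(a) = C1 - a^3/3 - 9*a^2/8 - 9*a/7


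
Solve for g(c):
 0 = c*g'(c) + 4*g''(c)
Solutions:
 g(c) = C1 + C2*erf(sqrt(2)*c/4)


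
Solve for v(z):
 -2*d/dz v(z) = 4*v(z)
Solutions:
 v(z) = C1*exp(-2*z)


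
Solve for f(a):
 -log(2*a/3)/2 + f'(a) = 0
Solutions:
 f(a) = C1 + a*log(a)/2 - a*log(3)/2 - a/2 + a*log(2)/2


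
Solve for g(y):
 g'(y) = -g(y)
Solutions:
 g(y) = C1*exp(-y)


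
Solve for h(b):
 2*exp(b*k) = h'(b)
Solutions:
 h(b) = C1 + 2*exp(b*k)/k


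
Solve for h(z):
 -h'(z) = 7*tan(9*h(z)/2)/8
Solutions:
 h(z) = -2*asin(C1*exp(-63*z/16))/9 + 2*pi/9
 h(z) = 2*asin(C1*exp(-63*z/16))/9


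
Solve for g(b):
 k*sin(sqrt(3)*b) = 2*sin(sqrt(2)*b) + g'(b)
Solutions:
 g(b) = C1 - sqrt(3)*k*cos(sqrt(3)*b)/3 + sqrt(2)*cos(sqrt(2)*b)


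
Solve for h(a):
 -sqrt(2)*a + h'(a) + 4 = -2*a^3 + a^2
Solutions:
 h(a) = C1 - a^4/2 + a^3/3 + sqrt(2)*a^2/2 - 4*a


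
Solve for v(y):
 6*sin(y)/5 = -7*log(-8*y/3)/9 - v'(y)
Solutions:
 v(y) = C1 - 7*y*log(-y)/9 - 7*y*log(2)/3 + 7*y/9 + 7*y*log(3)/9 + 6*cos(y)/5


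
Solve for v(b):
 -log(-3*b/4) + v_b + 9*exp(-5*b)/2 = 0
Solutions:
 v(b) = C1 + b*log(-b) + b*(-2*log(2) - 1 + log(3)) + 9*exp(-5*b)/10


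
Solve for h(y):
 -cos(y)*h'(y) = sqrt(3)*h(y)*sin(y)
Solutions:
 h(y) = C1*cos(y)^(sqrt(3))


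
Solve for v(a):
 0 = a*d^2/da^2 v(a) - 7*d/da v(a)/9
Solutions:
 v(a) = C1 + C2*a^(16/9)


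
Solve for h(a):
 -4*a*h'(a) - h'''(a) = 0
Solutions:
 h(a) = C1 + Integral(C2*airyai(-2^(2/3)*a) + C3*airybi(-2^(2/3)*a), a)


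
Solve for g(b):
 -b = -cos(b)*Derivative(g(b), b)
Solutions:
 g(b) = C1 + Integral(b/cos(b), b)


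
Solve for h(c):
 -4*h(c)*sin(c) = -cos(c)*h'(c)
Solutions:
 h(c) = C1/cos(c)^4


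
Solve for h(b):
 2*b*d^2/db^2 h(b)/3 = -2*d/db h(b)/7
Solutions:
 h(b) = C1 + C2*b^(4/7)


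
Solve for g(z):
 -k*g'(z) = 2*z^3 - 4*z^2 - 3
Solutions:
 g(z) = C1 - z^4/(2*k) + 4*z^3/(3*k) + 3*z/k


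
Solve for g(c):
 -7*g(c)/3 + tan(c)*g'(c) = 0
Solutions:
 g(c) = C1*sin(c)^(7/3)


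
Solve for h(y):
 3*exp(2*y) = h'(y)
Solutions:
 h(y) = C1 + 3*exp(2*y)/2


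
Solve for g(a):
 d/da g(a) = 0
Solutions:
 g(a) = C1


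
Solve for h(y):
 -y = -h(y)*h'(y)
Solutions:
 h(y) = -sqrt(C1 + y^2)
 h(y) = sqrt(C1 + y^2)


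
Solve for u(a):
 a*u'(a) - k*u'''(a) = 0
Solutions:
 u(a) = C1 + Integral(C2*airyai(a*(1/k)^(1/3)) + C3*airybi(a*(1/k)^(1/3)), a)


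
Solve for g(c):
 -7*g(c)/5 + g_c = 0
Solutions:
 g(c) = C1*exp(7*c/5)


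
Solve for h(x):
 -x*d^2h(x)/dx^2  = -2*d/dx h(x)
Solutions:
 h(x) = C1 + C2*x^3


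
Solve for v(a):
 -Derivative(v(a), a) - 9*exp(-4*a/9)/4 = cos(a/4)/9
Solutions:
 v(a) = C1 - 4*sin(a/4)/9 + 81*exp(-4*a/9)/16


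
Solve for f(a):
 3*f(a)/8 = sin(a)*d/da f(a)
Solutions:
 f(a) = C1*(cos(a) - 1)^(3/16)/(cos(a) + 1)^(3/16)


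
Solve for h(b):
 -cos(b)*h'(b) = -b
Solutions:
 h(b) = C1 + Integral(b/cos(b), b)


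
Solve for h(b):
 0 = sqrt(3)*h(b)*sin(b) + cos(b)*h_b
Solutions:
 h(b) = C1*cos(b)^(sqrt(3))


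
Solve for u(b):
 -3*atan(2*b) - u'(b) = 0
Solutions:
 u(b) = C1 - 3*b*atan(2*b) + 3*log(4*b^2 + 1)/4


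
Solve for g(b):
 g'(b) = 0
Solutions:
 g(b) = C1


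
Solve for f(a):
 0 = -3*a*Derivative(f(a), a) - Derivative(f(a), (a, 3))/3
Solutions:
 f(a) = C1 + Integral(C2*airyai(-3^(2/3)*a) + C3*airybi(-3^(2/3)*a), a)


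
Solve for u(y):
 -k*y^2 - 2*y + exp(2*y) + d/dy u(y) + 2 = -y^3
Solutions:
 u(y) = C1 + k*y^3/3 - y^4/4 + y^2 - 2*y - exp(2*y)/2


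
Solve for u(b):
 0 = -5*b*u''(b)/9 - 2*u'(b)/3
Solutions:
 u(b) = C1 + C2/b^(1/5)


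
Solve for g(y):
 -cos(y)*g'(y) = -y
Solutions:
 g(y) = C1 + Integral(y/cos(y), y)


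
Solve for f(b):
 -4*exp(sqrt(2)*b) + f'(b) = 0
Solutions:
 f(b) = C1 + 2*sqrt(2)*exp(sqrt(2)*b)


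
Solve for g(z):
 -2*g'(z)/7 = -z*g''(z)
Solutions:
 g(z) = C1 + C2*z^(9/7)


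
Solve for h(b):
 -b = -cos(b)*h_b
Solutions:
 h(b) = C1 + Integral(b/cos(b), b)


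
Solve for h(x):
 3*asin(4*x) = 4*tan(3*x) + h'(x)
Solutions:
 h(x) = C1 + 3*x*asin(4*x) + 3*sqrt(1 - 16*x^2)/4 + 4*log(cos(3*x))/3


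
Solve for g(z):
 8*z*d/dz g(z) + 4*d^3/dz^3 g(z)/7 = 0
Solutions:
 g(z) = C1 + Integral(C2*airyai(-14^(1/3)*z) + C3*airybi(-14^(1/3)*z), z)


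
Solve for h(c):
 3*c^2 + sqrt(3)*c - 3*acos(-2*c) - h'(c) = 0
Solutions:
 h(c) = C1 + c^3 + sqrt(3)*c^2/2 - 3*c*acos(-2*c) - 3*sqrt(1 - 4*c^2)/2


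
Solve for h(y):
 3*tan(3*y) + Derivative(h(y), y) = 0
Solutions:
 h(y) = C1 + log(cos(3*y))


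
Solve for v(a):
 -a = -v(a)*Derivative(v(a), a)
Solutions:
 v(a) = -sqrt(C1 + a^2)
 v(a) = sqrt(C1 + a^2)


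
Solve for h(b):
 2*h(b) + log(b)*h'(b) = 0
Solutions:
 h(b) = C1*exp(-2*li(b))


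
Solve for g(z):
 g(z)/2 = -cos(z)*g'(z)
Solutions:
 g(z) = C1*(sin(z) - 1)^(1/4)/(sin(z) + 1)^(1/4)


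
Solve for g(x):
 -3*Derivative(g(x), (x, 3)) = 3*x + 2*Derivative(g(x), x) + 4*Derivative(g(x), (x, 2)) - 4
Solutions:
 g(x) = C1 - 3*x^2/4 + 5*x + (C2*sin(sqrt(2)*x/3) + C3*cos(sqrt(2)*x/3))*exp(-2*x/3)


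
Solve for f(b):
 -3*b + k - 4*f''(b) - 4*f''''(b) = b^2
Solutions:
 f(b) = C1 + C2*b + C3*sin(b) + C4*cos(b) - b^4/48 - b^3/8 + b^2*(k + 2)/8


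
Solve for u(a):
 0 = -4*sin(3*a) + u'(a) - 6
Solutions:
 u(a) = C1 + 6*a - 4*cos(3*a)/3


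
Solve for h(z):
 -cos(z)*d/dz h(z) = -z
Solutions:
 h(z) = C1 + Integral(z/cos(z), z)


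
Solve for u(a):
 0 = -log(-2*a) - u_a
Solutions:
 u(a) = C1 - a*log(-a) + a*(1 - log(2))


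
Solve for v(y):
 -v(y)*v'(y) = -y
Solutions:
 v(y) = -sqrt(C1 + y^2)
 v(y) = sqrt(C1 + y^2)


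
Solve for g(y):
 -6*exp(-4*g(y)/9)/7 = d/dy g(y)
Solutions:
 g(y) = 9*log(-I*(C1 - 8*y/21)^(1/4))
 g(y) = 9*log(I*(C1 - 8*y/21)^(1/4))
 g(y) = 9*log(-(C1 - 8*y/21)^(1/4))
 g(y) = 9*log(C1 - 8*y/21)/4


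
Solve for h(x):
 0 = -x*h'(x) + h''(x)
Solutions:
 h(x) = C1 + C2*erfi(sqrt(2)*x/2)


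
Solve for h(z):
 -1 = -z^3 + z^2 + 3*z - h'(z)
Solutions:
 h(z) = C1 - z^4/4 + z^3/3 + 3*z^2/2 + z


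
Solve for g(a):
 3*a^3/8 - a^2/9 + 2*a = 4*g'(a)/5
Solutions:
 g(a) = C1 + 15*a^4/128 - 5*a^3/108 + 5*a^2/4


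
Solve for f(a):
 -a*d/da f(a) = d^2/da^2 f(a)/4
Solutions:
 f(a) = C1 + C2*erf(sqrt(2)*a)


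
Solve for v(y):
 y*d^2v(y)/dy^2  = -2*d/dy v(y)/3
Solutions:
 v(y) = C1 + C2*y^(1/3)


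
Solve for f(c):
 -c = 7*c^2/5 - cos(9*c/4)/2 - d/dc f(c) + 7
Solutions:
 f(c) = C1 + 7*c^3/15 + c^2/2 + 7*c - 2*sin(9*c/4)/9


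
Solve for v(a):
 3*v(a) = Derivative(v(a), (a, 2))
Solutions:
 v(a) = C1*exp(-sqrt(3)*a) + C2*exp(sqrt(3)*a)


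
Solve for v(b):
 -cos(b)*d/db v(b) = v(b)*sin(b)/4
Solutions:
 v(b) = C1*cos(b)^(1/4)


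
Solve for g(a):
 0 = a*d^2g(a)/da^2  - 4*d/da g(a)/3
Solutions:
 g(a) = C1 + C2*a^(7/3)


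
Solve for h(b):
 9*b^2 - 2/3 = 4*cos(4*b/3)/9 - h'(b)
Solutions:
 h(b) = C1 - 3*b^3 + 2*b/3 + sin(4*b/3)/3


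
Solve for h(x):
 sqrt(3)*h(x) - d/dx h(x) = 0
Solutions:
 h(x) = C1*exp(sqrt(3)*x)


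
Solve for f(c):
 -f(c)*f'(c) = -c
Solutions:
 f(c) = -sqrt(C1 + c^2)
 f(c) = sqrt(C1 + c^2)


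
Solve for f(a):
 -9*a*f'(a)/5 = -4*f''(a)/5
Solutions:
 f(a) = C1 + C2*erfi(3*sqrt(2)*a/4)


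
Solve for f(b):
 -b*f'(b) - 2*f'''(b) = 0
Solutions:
 f(b) = C1 + Integral(C2*airyai(-2^(2/3)*b/2) + C3*airybi(-2^(2/3)*b/2), b)


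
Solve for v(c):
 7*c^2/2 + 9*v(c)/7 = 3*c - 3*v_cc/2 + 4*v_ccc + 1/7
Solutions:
 v(c) = C1*exp(c*(-7^(2/3)*(24*sqrt(590) + 583)^(1/3) - 7*7^(1/3)/(24*sqrt(590) + 583)^(1/3) + 14)/112)*sin(sqrt(3)*7^(1/3)*c*(-7^(1/3)*(24*sqrt(590) + 583)^(1/3) + 7/(24*sqrt(590) + 583)^(1/3))/112) + C2*exp(c*(-7^(2/3)*(24*sqrt(590) + 583)^(1/3) - 7*7^(1/3)/(24*sqrt(590) + 583)^(1/3) + 14)/112)*cos(sqrt(3)*7^(1/3)*c*(-7^(1/3)*(24*sqrt(590) + 583)^(1/3) + 7/(24*sqrt(590) + 583)^(1/3))/112) + C3*exp(c*(7*7^(1/3)/(24*sqrt(590) + 583)^(1/3) + 7 + 7^(2/3)*(24*sqrt(590) + 583)^(1/3))/56) - 49*c^2/18 + 7*c/3 + 349/54


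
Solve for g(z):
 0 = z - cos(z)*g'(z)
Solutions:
 g(z) = C1 + Integral(z/cos(z), z)


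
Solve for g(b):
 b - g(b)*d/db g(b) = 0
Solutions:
 g(b) = -sqrt(C1 + b^2)
 g(b) = sqrt(C1 + b^2)


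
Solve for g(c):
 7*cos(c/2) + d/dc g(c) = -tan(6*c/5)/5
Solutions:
 g(c) = C1 + log(cos(6*c/5))/6 - 14*sin(c/2)


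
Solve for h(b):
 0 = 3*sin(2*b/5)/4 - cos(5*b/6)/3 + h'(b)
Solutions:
 h(b) = C1 + 2*sin(5*b/6)/5 + 15*cos(2*b/5)/8


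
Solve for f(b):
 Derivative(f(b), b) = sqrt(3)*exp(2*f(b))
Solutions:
 f(b) = log(-sqrt(-1/(C1 + sqrt(3)*b))) - log(2)/2
 f(b) = log(-1/(C1 + sqrt(3)*b))/2 - log(2)/2


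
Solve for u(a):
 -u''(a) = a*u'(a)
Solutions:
 u(a) = C1 + C2*erf(sqrt(2)*a/2)


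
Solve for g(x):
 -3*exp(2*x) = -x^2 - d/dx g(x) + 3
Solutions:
 g(x) = C1 - x^3/3 + 3*x + 3*exp(2*x)/2


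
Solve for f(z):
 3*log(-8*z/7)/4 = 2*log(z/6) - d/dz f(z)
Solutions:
 f(z) = C1 + 5*z*log(z)/4 + z*(-log(288) - 5/4 + 3*log(14)/4 - 3*I*pi/4)


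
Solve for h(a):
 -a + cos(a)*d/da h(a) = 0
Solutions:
 h(a) = C1 + Integral(a/cos(a), a)


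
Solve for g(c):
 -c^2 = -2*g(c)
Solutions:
 g(c) = c^2/2


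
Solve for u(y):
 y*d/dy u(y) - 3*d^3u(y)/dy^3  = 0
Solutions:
 u(y) = C1 + Integral(C2*airyai(3^(2/3)*y/3) + C3*airybi(3^(2/3)*y/3), y)


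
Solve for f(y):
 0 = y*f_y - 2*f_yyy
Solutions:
 f(y) = C1 + Integral(C2*airyai(2^(2/3)*y/2) + C3*airybi(2^(2/3)*y/2), y)


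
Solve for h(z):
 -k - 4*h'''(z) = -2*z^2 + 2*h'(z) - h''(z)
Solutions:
 h(z) = C1 - k*z/2 + z^3/3 + z^2/2 - 7*z/2 + (C2*sin(sqrt(31)*z/8) + C3*cos(sqrt(31)*z/8))*exp(z/8)


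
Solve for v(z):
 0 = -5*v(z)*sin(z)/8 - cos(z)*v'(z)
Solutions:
 v(z) = C1*cos(z)^(5/8)


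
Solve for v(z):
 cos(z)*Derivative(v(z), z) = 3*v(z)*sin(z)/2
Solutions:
 v(z) = C1/cos(z)^(3/2)


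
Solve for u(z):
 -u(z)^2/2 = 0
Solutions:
 u(z) = 0


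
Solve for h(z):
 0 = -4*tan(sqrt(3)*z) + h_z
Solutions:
 h(z) = C1 - 4*sqrt(3)*log(cos(sqrt(3)*z))/3


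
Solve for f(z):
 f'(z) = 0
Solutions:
 f(z) = C1


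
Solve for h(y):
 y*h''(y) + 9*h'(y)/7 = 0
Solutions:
 h(y) = C1 + C2/y^(2/7)


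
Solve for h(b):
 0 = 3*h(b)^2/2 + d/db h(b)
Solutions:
 h(b) = 2/(C1 + 3*b)


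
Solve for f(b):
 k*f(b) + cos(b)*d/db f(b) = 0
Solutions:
 f(b) = C1*exp(k*(log(sin(b) - 1) - log(sin(b) + 1))/2)


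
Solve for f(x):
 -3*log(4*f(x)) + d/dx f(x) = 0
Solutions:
 -Integral(1/(log(_y) + 2*log(2)), (_y, f(x)))/3 = C1 - x


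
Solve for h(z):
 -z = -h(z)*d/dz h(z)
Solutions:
 h(z) = -sqrt(C1 + z^2)
 h(z) = sqrt(C1 + z^2)


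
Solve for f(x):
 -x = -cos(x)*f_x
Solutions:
 f(x) = C1 + Integral(x/cos(x), x)


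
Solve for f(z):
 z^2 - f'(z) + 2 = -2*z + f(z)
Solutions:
 f(z) = C1*exp(-z) + z^2 + 2


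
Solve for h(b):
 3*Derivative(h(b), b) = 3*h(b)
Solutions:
 h(b) = C1*exp(b)


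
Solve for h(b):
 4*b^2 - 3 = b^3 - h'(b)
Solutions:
 h(b) = C1 + b^4/4 - 4*b^3/3 + 3*b


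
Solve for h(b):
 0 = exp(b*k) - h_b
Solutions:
 h(b) = C1 + exp(b*k)/k


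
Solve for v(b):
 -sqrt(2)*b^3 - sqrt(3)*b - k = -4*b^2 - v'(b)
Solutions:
 v(b) = C1 + sqrt(2)*b^4/4 - 4*b^3/3 + sqrt(3)*b^2/2 + b*k


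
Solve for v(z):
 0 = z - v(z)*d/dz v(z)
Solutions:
 v(z) = -sqrt(C1 + z^2)
 v(z) = sqrt(C1 + z^2)


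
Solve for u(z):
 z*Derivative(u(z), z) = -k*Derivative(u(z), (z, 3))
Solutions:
 u(z) = C1 + Integral(C2*airyai(z*(-1/k)^(1/3)) + C3*airybi(z*(-1/k)^(1/3)), z)


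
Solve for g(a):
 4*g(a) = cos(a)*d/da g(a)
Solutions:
 g(a) = C1*(sin(a)^2 + 2*sin(a) + 1)/(sin(a)^2 - 2*sin(a) + 1)


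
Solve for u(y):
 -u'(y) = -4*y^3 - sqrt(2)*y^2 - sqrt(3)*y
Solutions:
 u(y) = C1 + y^4 + sqrt(2)*y^3/3 + sqrt(3)*y^2/2


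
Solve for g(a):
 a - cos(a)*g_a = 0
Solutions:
 g(a) = C1 + Integral(a/cos(a), a)


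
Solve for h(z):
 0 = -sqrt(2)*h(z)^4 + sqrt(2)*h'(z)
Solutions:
 h(z) = (-1/(C1 + 3*z))^(1/3)
 h(z) = (-1/(C1 + z))^(1/3)*(-3^(2/3) - 3*3^(1/6)*I)/6
 h(z) = (-1/(C1 + z))^(1/3)*(-3^(2/3) + 3*3^(1/6)*I)/6


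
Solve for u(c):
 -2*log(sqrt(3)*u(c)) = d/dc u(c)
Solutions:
 Integral(1/(2*log(_y) + log(3)), (_y, u(c))) = C1 - c


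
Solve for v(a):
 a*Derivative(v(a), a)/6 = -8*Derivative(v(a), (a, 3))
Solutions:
 v(a) = C1 + Integral(C2*airyai(-6^(2/3)*a/12) + C3*airybi(-6^(2/3)*a/12), a)


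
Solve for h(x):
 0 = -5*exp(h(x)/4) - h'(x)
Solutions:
 h(x) = 4*log(1/(C1 + 5*x)) + 8*log(2)


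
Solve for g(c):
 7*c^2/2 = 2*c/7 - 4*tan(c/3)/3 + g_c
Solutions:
 g(c) = C1 + 7*c^3/6 - c^2/7 - 4*log(cos(c/3))


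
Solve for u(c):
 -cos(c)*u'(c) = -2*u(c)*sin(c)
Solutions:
 u(c) = C1/cos(c)^2


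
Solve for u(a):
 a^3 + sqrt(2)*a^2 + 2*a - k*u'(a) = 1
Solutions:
 u(a) = C1 + a^4/(4*k) + sqrt(2)*a^3/(3*k) + a^2/k - a/k


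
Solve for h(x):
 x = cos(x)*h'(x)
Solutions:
 h(x) = C1 + Integral(x/cos(x), x)


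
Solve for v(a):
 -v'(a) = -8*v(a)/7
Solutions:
 v(a) = C1*exp(8*a/7)


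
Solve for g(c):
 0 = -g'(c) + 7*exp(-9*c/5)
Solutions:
 g(c) = C1 - 35*exp(-9*c/5)/9


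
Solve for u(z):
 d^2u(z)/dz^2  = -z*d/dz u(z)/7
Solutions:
 u(z) = C1 + C2*erf(sqrt(14)*z/14)


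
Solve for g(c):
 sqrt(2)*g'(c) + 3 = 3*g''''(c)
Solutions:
 g(c) = C1 + C4*exp(2^(1/6)*3^(2/3)*c/3) - 3*sqrt(2)*c/2 + (C2*sin(6^(1/6)*c/2) + C3*cos(6^(1/6)*c/2))*exp(-2^(1/6)*3^(2/3)*c/6)


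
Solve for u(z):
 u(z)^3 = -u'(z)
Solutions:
 u(z) = -sqrt(2)*sqrt(-1/(C1 - z))/2
 u(z) = sqrt(2)*sqrt(-1/(C1 - z))/2


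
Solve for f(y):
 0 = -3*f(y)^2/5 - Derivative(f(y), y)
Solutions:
 f(y) = 5/(C1 + 3*y)


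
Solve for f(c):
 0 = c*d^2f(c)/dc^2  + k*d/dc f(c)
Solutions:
 f(c) = C1 + c^(1 - re(k))*(C2*sin(log(c)*Abs(im(k))) + C3*cos(log(c)*im(k)))


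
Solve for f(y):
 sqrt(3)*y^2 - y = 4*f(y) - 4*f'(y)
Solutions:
 f(y) = C1*exp(y) + sqrt(3)*y^2/4 - y/4 + sqrt(3)*y/2 - 1/4 + sqrt(3)/2


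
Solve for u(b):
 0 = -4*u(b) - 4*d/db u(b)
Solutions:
 u(b) = C1*exp(-b)


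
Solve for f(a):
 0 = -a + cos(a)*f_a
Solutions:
 f(a) = C1 + Integral(a/cos(a), a)


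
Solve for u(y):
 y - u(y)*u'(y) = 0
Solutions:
 u(y) = -sqrt(C1 + y^2)
 u(y) = sqrt(C1 + y^2)


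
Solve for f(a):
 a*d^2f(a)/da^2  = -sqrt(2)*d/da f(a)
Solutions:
 f(a) = C1 + C2*a^(1 - sqrt(2))


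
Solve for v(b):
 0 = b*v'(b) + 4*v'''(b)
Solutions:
 v(b) = C1 + Integral(C2*airyai(-2^(1/3)*b/2) + C3*airybi(-2^(1/3)*b/2), b)


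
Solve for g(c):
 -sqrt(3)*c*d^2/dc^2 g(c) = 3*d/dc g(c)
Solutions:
 g(c) = C1 + C2*c^(1 - sqrt(3))


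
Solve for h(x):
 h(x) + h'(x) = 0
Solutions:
 h(x) = C1*exp(-x)


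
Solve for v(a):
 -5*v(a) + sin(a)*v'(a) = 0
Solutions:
 v(a) = C1*sqrt(cos(a) - 1)*(cos(a)^2 - 2*cos(a) + 1)/(sqrt(cos(a) + 1)*(cos(a)^2 + 2*cos(a) + 1))


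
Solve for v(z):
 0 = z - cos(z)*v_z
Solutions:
 v(z) = C1 + Integral(z/cos(z), z)


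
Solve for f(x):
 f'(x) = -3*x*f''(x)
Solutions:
 f(x) = C1 + C2*x^(2/3)


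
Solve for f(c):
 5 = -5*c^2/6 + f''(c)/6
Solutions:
 f(c) = C1 + C2*c + 5*c^4/12 + 15*c^2


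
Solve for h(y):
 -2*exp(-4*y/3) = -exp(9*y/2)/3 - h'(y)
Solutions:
 h(y) = C1 - 2*exp(9*y/2)/27 - 3*exp(-4*y/3)/2


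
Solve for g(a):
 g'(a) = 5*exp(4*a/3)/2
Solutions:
 g(a) = C1 + 15*exp(4*a/3)/8


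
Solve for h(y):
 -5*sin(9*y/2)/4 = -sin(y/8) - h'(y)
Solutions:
 h(y) = C1 + 8*cos(y/8) - 5*cos(9*y/2)/18


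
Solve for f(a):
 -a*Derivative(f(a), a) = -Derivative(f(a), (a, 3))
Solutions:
 f(a) = C1 + Integral(C2*airyai(a) + C3*airybi(a), a)


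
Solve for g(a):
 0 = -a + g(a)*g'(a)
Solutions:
 g(a) = -sqrt(C1 + a^2)
 g(a) = sqrt(C1 + a^2)


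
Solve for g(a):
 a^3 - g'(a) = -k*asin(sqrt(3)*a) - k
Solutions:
 g(a) = C1 + a^4/4 + a*k + k*(a*asin(sqrt(3)*a) + sqrt(3)*sqrt(1 - 3*a^2)/3)


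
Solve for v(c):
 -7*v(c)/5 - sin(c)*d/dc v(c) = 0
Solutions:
 v(c) = C1*(cos(c) + 1)^(7/10)/(cos(c) - 1)^(7/10)


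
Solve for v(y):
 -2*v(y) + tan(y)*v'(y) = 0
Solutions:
 v(y) = C1*sin(y)^2


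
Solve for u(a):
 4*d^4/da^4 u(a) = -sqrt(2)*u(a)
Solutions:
 u(a) = (C1*sin(2^(1/8)*a/2) + C2*cos(2^(1/8)*a/2))*exp(-2^(1/8)*a/2) + (C3*sin(2^(1/8)*a/2) + C4*cos(2^(1/8)*a/2))*exp(2^(1/8)*a/2)


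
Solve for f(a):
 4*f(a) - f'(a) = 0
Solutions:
 f(a) = C1*exp(4*a)


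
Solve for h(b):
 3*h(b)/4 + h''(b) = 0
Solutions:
 h(b) = C1*sin(sqrt(3)*b/2) + C2*cos(sqrt(3)*b/2)


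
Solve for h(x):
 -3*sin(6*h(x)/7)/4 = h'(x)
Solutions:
 3*x/4 + 7*log(cos(6*h(x)/7) - 1)/12 - 7*log(cos(6*h(x)/7) + 1)/12 = C1


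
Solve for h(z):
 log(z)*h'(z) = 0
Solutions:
 h(z) = C1


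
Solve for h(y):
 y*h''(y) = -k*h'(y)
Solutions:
 h(y) = C1 + y^(1 - re(k))*(C2*sin(log(y)*Abs(im(k))) + C3*cos(log(y)*im(k)))


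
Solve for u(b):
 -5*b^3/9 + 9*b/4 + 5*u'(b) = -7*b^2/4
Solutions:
 u(b) = C1 + b^4/36 - 7*b^3/60 - 9*b^2/40


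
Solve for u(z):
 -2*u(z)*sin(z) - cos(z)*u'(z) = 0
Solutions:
 u(z) = C1*cos(z)^2


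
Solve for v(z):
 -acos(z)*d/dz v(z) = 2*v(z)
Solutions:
 v(z) = C1*exp(-2*Integral(1/acos(z), z))


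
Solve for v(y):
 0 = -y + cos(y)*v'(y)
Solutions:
 v(y) = C1 + Integral(y/cos(y), y)


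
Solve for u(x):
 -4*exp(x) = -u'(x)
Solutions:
 u(x) = C1 + 4*exp(x)


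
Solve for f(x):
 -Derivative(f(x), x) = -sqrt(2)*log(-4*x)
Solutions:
 f(x) = C1 + sqrt(2)*x*log(-x) + sqrt(2)*x*(-1 + 2*log(2))


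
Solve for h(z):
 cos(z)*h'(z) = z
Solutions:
 h(z) = C1 + Integral(z/cos(z), z)


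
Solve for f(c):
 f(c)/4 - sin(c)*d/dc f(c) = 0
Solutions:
 f(c) = C1*(cos(c) - 1)^(1/8)/(cos(c) + 1)^(1/8)


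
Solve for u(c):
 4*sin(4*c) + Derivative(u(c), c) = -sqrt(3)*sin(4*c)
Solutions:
 u(c) = C1 + sqrt(3)*cos(4*c)/4 + cos(4*c)


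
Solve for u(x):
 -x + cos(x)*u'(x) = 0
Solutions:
 u(x) = C1 + Integral(x/cos(x), x)


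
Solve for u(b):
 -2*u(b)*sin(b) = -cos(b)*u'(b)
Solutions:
 u(b) = C1/cos(b)^2


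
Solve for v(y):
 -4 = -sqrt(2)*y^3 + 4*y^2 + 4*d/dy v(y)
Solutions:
 v(y) = C1 + sqrt(2)*y^4/16 - y^3/3 - y


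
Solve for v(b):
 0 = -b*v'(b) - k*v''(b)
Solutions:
 v(b) = C1 + C2*sqrt(k)*erf(sqrt(2)*b*sqrt(1/k)/2)


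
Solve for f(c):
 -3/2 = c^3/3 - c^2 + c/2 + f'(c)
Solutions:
 f(c) = C1 - c^4/12 + c^3/3 - c^2/4 - 3*c/2


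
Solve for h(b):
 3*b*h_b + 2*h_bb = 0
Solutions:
 h(b) = C1 + C2*erf(sqrt(3)*b/2)


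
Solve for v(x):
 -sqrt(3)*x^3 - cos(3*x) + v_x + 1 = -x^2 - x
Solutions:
 v(x) = C1 + sqrt(3)*x^4/4 - x^3/3 - x^2/2 - x + sin(3*x)/3


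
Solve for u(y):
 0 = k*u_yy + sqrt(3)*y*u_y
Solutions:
 u(y) = C1 + C2*sqrt(k)*erf(sqrt(2)*3^(1/4)*y*sqrt(1/k)/2)


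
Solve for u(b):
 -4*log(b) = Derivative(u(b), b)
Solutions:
 u(b) = C1 - 4*b*log(b) + 4*b


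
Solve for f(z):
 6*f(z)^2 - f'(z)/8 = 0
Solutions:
 f(z) = -1/(C1 + 48*z)


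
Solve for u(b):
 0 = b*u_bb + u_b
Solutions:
 u(b) = C1 + C2*log(b)


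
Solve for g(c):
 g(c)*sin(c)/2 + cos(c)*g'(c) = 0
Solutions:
 g(c) = C1*sqrt(cos(c))


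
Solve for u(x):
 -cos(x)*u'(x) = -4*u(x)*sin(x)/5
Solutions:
 u(x) = C1/cos(x)^(4/5)


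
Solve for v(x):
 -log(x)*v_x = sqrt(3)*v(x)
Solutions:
 v(x) = C1*exp(-sqrt(3)*li(x))


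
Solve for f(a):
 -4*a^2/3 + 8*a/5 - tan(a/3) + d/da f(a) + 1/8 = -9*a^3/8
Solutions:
 f(a) = C1 - 9*a^4/32 + 4*a^3/9 - 4*a^2/5 - a/8 - 3*log(cos(a/3))


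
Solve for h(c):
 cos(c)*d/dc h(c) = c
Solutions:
 h(c) = C1 + Integral(c/cos(c), c)


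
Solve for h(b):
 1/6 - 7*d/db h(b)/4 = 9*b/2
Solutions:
 h(b) = C1 - 9*b^2/7 + 2*b/21


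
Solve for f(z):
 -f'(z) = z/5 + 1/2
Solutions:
 f(z) = C1 - z^2/10 - z/2


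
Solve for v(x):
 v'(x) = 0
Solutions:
 v(x) = C1


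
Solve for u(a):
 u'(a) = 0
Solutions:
 u(a) = C1


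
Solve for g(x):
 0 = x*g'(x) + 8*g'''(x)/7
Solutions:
 g(x) = C1 + Integral(C2*airyai(-7^(1/3)*x/2) + C3*airybi(-7^(1/3)*x/2), x)


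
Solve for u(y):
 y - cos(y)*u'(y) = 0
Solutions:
 u(y) = C1 + Integral(y/cos(y), y)


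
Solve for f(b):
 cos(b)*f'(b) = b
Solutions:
 f(b) = C1 + Integral(b/cos(b), b)


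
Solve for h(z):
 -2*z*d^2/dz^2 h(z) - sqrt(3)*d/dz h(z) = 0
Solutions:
 h(z) = C1 + C2*z^(1 - sqrt(3)/2)


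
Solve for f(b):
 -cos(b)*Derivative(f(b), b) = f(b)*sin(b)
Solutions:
 f(b) = C1*cos(b)


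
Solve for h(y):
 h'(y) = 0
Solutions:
 h(y) = C1


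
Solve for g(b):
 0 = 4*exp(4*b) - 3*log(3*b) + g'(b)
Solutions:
 g(b) = C1 + 3*b*log(b) + 3*b*(-1 + log(3)) - exp(4*b)


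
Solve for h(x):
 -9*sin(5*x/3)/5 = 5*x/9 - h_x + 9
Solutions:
 h(x) = C1 + 5*x^2/18 + 9*x - 27*cos(5*x/3)/25


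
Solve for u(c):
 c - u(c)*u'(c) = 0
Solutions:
 u(c) = -sqrt(C1 + c^2)
 u(c) = sqrt(C1 + c^2)


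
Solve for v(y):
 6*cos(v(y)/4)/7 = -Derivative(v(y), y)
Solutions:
 6*y/7 - 2*log(sin(v(y)/4) - 1) + 2*log(sin(v(y)/4) + 1) = C1


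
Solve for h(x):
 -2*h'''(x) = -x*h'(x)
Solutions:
 h(x) = C1 + Integral(C2*airyai(2^(2/3)*x/2) + C3*airybi(2^(2/3)*x/2), x)


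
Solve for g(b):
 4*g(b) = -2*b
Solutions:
 g(b) = -b/2


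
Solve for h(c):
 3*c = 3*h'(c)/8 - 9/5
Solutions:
 h(c) = C1 + 4*c^2 + 24*c/5


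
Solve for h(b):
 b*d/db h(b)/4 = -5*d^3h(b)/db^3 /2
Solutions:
 h(b) = C1 + Integral(C2*airyai(-10^(2/3)*b/10) + C3*airybi(-10^(2/3)*b/10), b)


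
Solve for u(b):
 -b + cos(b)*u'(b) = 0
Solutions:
 u(b) = C1 + Integral(b/cos(b), b)


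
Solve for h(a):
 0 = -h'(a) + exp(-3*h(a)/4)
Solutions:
 h(a) = 4*log(C1 + 3*a/4)/3
 h(a) = 4*log((-6^(1/3) - 2^(1/3)*3^(5/6)*I)*(C1 + a)^(1/3)/4)
 h(a) = 4*log((-6^(1/3) + 2^(1/3)*3^(5/6)*I)*(C1 + a)^(1/3)/4)


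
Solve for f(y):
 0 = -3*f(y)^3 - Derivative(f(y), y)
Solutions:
 f(y) = -sqrt(2)*sqrt(-1/(C1 - 3*y))/2
 f(y) = sqrt(2)*sqrt(-1/(C1 - 3*y))/2


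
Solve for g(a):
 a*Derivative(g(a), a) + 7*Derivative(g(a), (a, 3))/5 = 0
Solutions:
 g(a) = C1 + Integral(C2*airyai(-5^(1/3)*7^(2/3)*a/7) + C3*airybi(-5^(1/3)*7^(2/3)*a/7), a)


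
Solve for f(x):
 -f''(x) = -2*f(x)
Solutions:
 f(x) = C1*exp(-sqrt(2)*x) + C2*exp(sqrt(2)*x)


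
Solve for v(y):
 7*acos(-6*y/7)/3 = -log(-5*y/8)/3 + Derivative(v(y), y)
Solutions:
 v(y) = C1 + y*log(-y)/3 + 7*y*acos(-6*y/7)/3 - y*log(2) - y/3 + y*log(5)/3 + 7*sqrt(49 - 36*y^2)/18


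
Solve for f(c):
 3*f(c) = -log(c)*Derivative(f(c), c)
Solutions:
 f(c) = C1*exp(-3*li(c))


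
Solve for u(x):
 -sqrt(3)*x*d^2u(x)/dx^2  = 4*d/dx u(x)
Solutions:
 u(x) = C1 + C2*x^(1 - 4*sqrt(3)/3)


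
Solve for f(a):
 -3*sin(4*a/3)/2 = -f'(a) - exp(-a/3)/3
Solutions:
 f(a) = C1 - 9*cos(4*a/3)/8 + exp(-a/3)


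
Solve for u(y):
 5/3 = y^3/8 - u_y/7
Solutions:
 u(y) = C1 + 7*y^4/32 - 35*y/3


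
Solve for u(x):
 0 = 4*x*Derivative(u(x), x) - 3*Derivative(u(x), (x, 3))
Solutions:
 u(x) = C1 + Integral(C2*airyai(6^(2/3)*x/3) + C3*airybi(6^(2/3)*x/3), x)


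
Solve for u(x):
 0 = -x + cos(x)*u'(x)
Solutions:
 u(x) = C1 + Integral(x/cos(x), x)


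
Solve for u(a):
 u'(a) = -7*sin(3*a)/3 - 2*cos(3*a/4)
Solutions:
 u(a) = C1 - 8*sin(3*a/4)/3 + 7*cos(3*a)/9


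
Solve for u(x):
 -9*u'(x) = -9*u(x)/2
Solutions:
 u(x) = C1*exp(x/2)


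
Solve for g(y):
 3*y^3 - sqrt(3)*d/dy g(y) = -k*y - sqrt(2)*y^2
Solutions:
 g(y) = C1 + sqrt(3)*k*y^2/6 + sqrt(3)*y^4/4 + sqrt(6)*y^3/9


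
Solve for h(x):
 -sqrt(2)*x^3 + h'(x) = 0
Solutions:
 h(x) = C1 + sqrt(2)*x^4/4


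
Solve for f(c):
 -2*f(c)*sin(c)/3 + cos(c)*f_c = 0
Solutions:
 f(c) = C1/cos(c)^(2/3)


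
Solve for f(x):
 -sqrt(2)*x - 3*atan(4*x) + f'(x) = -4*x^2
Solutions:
 f(x) = C1 - 4*x^3/3 + sqrt(2)*x^2/2 + 3*x*atan(4*x) - 3*log(16*x^2 + 1)/8


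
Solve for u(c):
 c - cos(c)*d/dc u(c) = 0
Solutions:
 u(c) = C1 + Integral(c/cos(c), c)


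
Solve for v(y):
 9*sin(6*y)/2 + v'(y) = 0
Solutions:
 v(y) = C1 + 3*cos(6*y)/4


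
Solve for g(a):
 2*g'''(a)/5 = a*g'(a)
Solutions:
 g(a) = C1 + Integral(C2*airyai(2^(2/3)*5^(1/3)*a/2) + C3*airybi(2^(2/3)*5^(1/3)*a/2), a)


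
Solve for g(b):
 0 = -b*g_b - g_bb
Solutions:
 g(b) = C1 + C2*erf(sqrt(2)*b/2)


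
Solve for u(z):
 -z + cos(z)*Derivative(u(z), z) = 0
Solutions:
 u(z) = C1 + Integral(z/cos(z), z)


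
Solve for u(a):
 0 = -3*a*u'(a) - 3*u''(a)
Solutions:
 u(a) = C1 + C2*erf(sqrt(2)*a/2)


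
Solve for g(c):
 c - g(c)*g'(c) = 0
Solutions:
 g(c) = -sqrt(C1 + c^2)
 g(c) = sqrt(C1 + c^2)


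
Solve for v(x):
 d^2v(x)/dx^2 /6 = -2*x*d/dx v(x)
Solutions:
 v(x) = C1 + C2*erf(sqrt(6)*x)


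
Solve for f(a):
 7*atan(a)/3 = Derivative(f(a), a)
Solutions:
 f(a) = C1 + 7*a*atan(a)/3 - 7*log(a^2 + 1)/6


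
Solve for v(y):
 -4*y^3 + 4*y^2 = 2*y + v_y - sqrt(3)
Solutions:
 v(y) = C1 - y^4 + 4*y^3/3 - y^2 + sqrt(3)*y
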